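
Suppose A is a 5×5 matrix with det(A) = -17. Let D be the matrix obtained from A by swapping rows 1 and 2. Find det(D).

det(D) = 17

Swapping two rows multiplies the determinant by −1.
det(D) = (-1)·(-17) = 17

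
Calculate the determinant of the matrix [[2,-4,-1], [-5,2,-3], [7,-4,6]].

Expand along column 1:
  + 2 · |2 -3; -4 6| = 2·(12 − 12) = 0
  − (-5) · |-4 -1; -4 6| = −(-5)·(-24 − 4) = -140
  + 7 · |-4 -1; 2 -3| = 7·(12 − (-2)) = 98
Sum: (0) + (-140) + (98) = -42

The determinant is -42.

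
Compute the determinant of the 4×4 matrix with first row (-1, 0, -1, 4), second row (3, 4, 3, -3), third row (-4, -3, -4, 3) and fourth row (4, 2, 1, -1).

Expand along row 1 (it has 1 zero):
  + (-1) · M_11   where M_11 = det([4 3 -3; -3 -4 3; 2 1 -1]) = -2
  + (-1) · M_13   where M_13 = det([3 4 -3; -4 -3 3; 4 2 -1]) = 11
  − (4) · M_14   where M_14 = det([3 4 3; -4 -3 -4; 4 2 1]) = -21
det = (+1)·(-1)·(-2) + (+1)·(-1)·(11) + (-1)·(4)·(-21) = 75

75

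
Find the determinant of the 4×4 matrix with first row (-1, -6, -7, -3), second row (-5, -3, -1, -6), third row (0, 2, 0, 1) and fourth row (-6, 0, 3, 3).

Expand along row 3 (it has 2 zeros):
  − (2) · M_32   where M_32 = det([-1 -7 -3; -5 -1 -6; -6 3 3]) = -309
  − (1) · M_34   where M_34 = det([-1 -6 -7; -5 -3 -1; -6 0 3]) = 9
det = (-1)·(2)·(-309) + (-1)·(1)·(9) = 609

609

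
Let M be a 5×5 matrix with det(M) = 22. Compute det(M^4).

234256

det(M^4) = (det M)^4 = (22)^4 = 234256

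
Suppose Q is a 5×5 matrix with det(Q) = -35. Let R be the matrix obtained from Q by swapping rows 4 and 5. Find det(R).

Swapping two rows multiplies the determinant by −1.
det(R) = (-1)·(-35) = 35

det(R) = 35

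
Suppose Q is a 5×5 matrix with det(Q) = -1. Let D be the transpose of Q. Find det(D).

|D| = -1

det(Qᵀ) = det(Q).
det(D) = (1)·(-1) = -1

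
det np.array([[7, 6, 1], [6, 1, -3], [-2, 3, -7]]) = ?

322

Expand along row 1:
  + 7 · |1 -3; 3 -7| = 7·(-7 − (-9)) = 14
  − 6 · |6 -3; -2 -7| = −6·(-42 − 6) = 288
  + 1 · |6 1; -2 3| = 1·(18 − (-2)) = 20
Sum: (14) + (288) + (20) = 322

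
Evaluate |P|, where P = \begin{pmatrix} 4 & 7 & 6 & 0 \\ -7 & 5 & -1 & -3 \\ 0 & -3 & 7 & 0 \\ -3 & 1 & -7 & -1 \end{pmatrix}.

|P| = -162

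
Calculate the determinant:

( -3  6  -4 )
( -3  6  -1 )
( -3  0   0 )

Expand along row 3:
  + (-3) · |6 -4; 6 -1| = (-3)·(-6 − (-24)) = -54

The determinant is -54.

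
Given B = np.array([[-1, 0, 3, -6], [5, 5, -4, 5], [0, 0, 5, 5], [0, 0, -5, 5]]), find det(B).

B is block upper-triangular with a 2×2 block and a 2×2 block on the diagonal, so its determinant equals the product of the determinants of the diagonal blocks.
det of the 2×2 block = -5
det of the 2×2 block = 50
det = (-5)·(50) = -250

The determinant is -250.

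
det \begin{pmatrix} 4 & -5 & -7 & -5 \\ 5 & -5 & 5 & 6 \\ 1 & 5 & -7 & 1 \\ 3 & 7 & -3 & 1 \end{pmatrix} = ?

Expand along row 1:
  + (4) · M_11   where M_11 = det([-5 5 6; 5 -7 1; 7 -3 1]) = 234
  − (-5) · M_12   where M_12 = det([5 5 6; 1 -7 1; 3 -3 1]) = 98
  + (-7) · M_13   where M_13 = det([5 -5 6; 1 5 1; 3 7 1]) = -68
  − (-5) · M_14   where M_14 = det([5 -5 5; 1 5 -7; 3 7 -3]) = 220
det = (+1)·(4)·(234) + (-1)·(-5)·(98) + (+1)·(-7)·(-68) + (-1)·(-5)·(220) = 3002

The determinant is 3002.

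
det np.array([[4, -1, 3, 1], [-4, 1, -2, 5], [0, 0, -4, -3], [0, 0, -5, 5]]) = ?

0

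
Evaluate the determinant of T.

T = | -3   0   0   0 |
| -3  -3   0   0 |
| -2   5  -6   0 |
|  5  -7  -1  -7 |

T is lower triangular, so det(T) is the product of the diagonal entries:
det = (-3) · (-3) · (-6) · (-7) = 378

378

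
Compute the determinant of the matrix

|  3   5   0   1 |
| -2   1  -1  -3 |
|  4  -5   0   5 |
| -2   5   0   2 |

Expand along column 3 (it has 3 zeros):
  − (-1) · M_23   where M_23 = det([3 5 1; 4 -5 5; -2 5 2]) = -185
det = (-1)·(-1)·(-185) = -185

The determinant is -185.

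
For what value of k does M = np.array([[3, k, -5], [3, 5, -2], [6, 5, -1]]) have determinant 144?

k = -6

Expanding along the column containing k, det(M) is linear in k: det(M) = (-9)·k + (90).
Set (-9)·k + (90) = 144  ⇒  (-9)·k = 54  ⇒  k = -6.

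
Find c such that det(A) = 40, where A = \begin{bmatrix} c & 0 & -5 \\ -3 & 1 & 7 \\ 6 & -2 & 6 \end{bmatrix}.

Expanding along the row containing c, det(A) is linear in c: det(A) = (20)·c + (0).
Set (20)·c + (0) = 40  ⇒  (20)·c = 40  ⇒  c = 2.

c = 2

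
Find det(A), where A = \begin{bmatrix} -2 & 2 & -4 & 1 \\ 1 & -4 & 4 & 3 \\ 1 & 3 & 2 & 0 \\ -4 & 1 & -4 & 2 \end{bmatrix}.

-118

Expand along row 3 (it has 1 zero):
  + (1) · M_31   where M_31 = det([2 -4 1; -4 4 3; 1 -4 2]) = 8
  − (3) · M_32   where M_32 = det([-2 -4 1; 1 4 3; -4 -4 2]) = 28
  + (2) · M_33   where M_33 = det([-2 2 1; 1 -4 3; -4 1 2]) = -21
det = (+1)·(1)·(8) + (-1)·(3)·(28) + (+1)·(2)·(-21) = -118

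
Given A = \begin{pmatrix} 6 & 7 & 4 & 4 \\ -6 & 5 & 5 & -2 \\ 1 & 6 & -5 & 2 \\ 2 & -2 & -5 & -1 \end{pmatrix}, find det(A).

Expand along row 1:
  + (6) · M_11   where M_11 = det([5 5 -2; 6 -5 2; -2 -5 -1]) = 165
  − (7) · M_12   where M_12 = det([-6 5 -2; 1 -5 2; 2 -5 -1]) = -75
  + (4) · M_13   where M_13 = det([-6 5 -2; 1 6 2; 2 -2 -1]) = 65
  − (4) · M_14   where M_14 = det([-6 5 5; 1 6 -5; 2 -2 -5]) = 145
det = (+1)·(6)·(165) + (-1)·(7)·(-75) + (+1)·(4)·(65) + (-1)·(4)·(145) = 1195

det(A) = 1195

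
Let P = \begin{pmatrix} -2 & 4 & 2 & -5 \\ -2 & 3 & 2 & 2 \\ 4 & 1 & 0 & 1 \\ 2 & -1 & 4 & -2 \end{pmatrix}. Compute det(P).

The determinant is -536.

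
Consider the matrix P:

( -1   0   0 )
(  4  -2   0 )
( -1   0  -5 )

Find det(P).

-10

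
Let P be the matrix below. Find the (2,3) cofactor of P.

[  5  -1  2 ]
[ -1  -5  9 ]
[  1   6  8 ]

-31

Delete row 2 and column 3; the remaining 2×2 submatrix is [5 -1; 1 6].
Its determinant is 5·6 − (-1)·1 = 31.
The cofactor carries sign (−1)^(2+3) = −1, so C_{2,3} = −(31) = -31.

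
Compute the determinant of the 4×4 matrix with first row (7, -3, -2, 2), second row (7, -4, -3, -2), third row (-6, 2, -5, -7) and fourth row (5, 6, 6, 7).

Expand along row 1:
  + (7) · M_11   where M_11 = det([-4 -3 -2; 2 -5 -7; 6 6 7]) = 56
  − (-3) · M_12   where M_12 = det([7 -3 -2; -6 -5 -7; 5 6 7]) = 50
  + (-2) · M_13   where M_13 = det([7 -4 -2; -6 2 -7; 5 6 7]) = 456
  − (2) · M_14   where M_14 = det([7 -4 -3; -6 2 -5; 5 6 6]) = 388
det = (+1)·(7)·(56) + (-1)·(-3)·(50) + (+1)·(-2)·(456) + (-1)·(2)·(388) = -1146

-1146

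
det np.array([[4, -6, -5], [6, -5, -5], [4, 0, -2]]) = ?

The determinant is -12.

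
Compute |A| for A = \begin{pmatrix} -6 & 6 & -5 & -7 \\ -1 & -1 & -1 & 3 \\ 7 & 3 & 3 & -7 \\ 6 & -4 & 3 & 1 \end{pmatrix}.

det(A) = 228

Expand along row 1:
  + (-6) · M_11   where M_11 = det([-1 -1 3; 3 3 -7; -4 3 1]) = 14
  − (6) · M_12   where M_12 = det([-1 -1 3; 7 3 -7; 6 3 1]) = 34
  + (-5) · M_13   where M_13 = det([-1 -1 3; 7 3 -7; 6 -4 1]) = -64
  − (-7) · M_14   where M_14 = det([-1 -1 -1; 7 3 3; 6 -4 3]) = 28
det = (+1)·(-6)·(14) + (-1)·(6)·(34) + (+1)·(-5)·(-64) + (-1)·(-7)·(28) = 228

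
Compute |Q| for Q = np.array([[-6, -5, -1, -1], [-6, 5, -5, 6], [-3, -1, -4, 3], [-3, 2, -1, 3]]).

Expand along row 1:
  + (-6) · M_11   where M_11 = det([5 -5 6; -1 -4 3; 2 -1 3]) = -36
  − (-5) · M_12   where M_12 = det([-6 -5 6; -3 -4 3; -3 -1 3]) = 0
  + (-1) · M_13   where M_13 = det([-6 5 6; -3 -1 3; -3 2 3]) = 0
  − (-1) · M_14   where M_14 = det([-6 5 -5; -3 -1 -4; -3 2 -1]) = 36
det = (+1)·(-6)·(-36) + (-1)·(-5)·(0) + (+1)·(-1)·(0) + (-1)·(-1)·(36) = 252

|Q| = 252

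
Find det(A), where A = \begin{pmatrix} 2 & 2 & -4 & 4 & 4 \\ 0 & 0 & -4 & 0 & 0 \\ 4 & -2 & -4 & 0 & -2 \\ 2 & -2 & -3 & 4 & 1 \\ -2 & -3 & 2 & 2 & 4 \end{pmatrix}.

-1184

Expand along row 2 (it has 4 zeros):
  − (-4) · M_23   where M_23 = det([2 2 4 4; 4 -2 0 -2; 2 -2 4 1; -2 -3 2 4]) = -296
det = (-1)·(-4)·(-296) = -1184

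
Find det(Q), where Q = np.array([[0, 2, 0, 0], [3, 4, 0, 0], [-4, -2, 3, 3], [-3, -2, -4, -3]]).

-18

Q is block lower-triangular with a 2×2 block and a 2×2 block on the diagonal, so its determinant equals the product of the determinants of the diagonal blocks.
det of the 2×2 block = -6
det of the 2×2 block = 3
det = (-6)·(3) = -18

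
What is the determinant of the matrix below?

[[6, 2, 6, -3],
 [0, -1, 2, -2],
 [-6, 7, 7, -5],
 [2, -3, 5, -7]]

The determinant is 428.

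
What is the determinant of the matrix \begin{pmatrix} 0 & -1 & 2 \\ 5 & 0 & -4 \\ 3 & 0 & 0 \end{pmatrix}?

12

Expand along column 2:
  − (-1) · |5 -4; 3 0| = −(-1)·(0 − (-12)) = 12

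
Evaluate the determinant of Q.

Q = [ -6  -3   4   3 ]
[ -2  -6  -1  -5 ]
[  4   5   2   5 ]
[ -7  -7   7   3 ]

Expand along row 1:
  + (-6) · M_11   where M_11 = det([-6 -1 -5; 5 2 5; -7 7 3]) = -21
  − (-3) · M_12   where M_12 = det([-2 -1 -5; 4 2 5; -7 7 3]) = -105
  + (4) · M_13   where M_13 = det([-2 -6 -5; 4 5 5; -7 -7 3]) = 147
  − (3) · M_14   where M_14 = det([-2 -6 -1; 4 5 2; -7 -7 7]) = 147
det = (+1)·(-6)·(-21) + (-1)·(-3)·(-105) + (+1)·(4)·(147) + (-1)·(3)·(147) = -42

-42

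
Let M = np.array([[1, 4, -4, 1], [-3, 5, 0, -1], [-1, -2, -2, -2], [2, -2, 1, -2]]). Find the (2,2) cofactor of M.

33

Delete row 2 and column 2; the remaining 3×3 submatrix is [1 -4 1; -1 -2 -2; 2 1 -2].
Its determinant is 33.
The cofactor carries sign (−1)^(2+2) = +1, so C_{2,2} = +(33) = 33.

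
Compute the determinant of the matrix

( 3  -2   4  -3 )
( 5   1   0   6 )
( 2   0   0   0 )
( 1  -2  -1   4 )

-146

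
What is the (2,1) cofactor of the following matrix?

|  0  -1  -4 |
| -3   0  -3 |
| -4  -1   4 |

The cofactor is 8.

Delete row 2 and column 1; the remaining 2×2 submatrix is [-1 -4; -1 4].
Its determinant is (-1)·4 − (-4)·(-1) = -8.
The cofactor carries sign (−1)^(2+1) = −1, so C_{2,1} = −(-8) = 8.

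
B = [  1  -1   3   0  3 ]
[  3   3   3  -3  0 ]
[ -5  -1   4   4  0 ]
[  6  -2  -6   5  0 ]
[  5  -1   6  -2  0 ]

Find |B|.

-4374

Expand along column 5 (it has 4 zeros):
  + (3) · M_15   where M_15 = det([3 3 3 -3; -5 -1 4 4; 6 -2 -6 5; 5 -1 6 -2]) = -1458
det = (+1)·(3)·(-1458) = -4374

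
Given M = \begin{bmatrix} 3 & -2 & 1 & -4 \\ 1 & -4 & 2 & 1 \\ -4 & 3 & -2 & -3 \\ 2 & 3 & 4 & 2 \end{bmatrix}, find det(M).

|M| = -407

Expand along row 1:
  + (3) · M_11   where M_11 = det([-4 2 1; 3 -2 -3; 3 4 2]) = -44
  − (-2) · M_12   where M_12 = det([1 2 1; -4 -2 -3; 2 4 2]) = 0
  + (1) · M_13   where M_13 = det([1 -4 1; -4 3 -3; 2 3 2]) = -11
  − (-4) · M_14   where M_14 = det([1 -4 2; -4 3 -2; 2 3 4]) = -66
det = (+1)·(3)·(-44) + (-1)·(-2)·(0) + (+1)·(1)·(-11) + (-1)·(-4)·(-66) = -407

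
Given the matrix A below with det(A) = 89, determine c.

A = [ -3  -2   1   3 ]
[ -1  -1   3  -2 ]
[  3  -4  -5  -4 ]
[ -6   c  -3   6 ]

-8

Expanding along the column containing c, det(A) is linear in c: det(A) = (44)·c + (441).
Set (44)·c + (441) = 89  ⇒  (44)·c = -352  ⇒  c = -8.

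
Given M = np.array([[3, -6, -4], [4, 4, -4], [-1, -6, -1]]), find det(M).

Expand along row 1:
  + 3 · |4 -4; -6 -1| = 3·(-4 − 24) = -84
  − (-6) · |4 -4; -1 -1| = −(-6)·(-4 − 4) = -48
  + (-4) · |4 4; -1 -6| = (-4)·(-24 − (-4)) = 80
Sum: (-84) + (-48) + (80) = -52

-52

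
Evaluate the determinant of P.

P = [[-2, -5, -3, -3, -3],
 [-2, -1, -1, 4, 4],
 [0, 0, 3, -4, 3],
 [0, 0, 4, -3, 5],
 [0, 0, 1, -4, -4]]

det(P) = 216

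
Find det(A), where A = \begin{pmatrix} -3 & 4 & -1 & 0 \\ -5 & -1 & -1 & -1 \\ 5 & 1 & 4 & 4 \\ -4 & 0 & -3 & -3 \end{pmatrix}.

Expand along row 1 (it has 1 zero):
  + (-3) · M_11   where M_11 = det([-1 -1 -1; 1 4 4; 0 -3 -3]) = 0
  − (4) · M_12   where M_12 = det([-5 -1 -1; 5 4 4; -4 -3 -3]) = 0
  + (-1) · M_13   where M_13 = det([-5 -1 -1; 5 1 4; -4 0 -3]) = 12
det = (+1)·(-3)·(0) + (-1)·(4)·(0) + (+1)·(-1)·(12) = -12

-12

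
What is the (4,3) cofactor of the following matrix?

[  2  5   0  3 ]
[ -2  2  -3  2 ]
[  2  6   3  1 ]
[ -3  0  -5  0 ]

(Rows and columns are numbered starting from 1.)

38

Delete row 4 and column 3; the remaining 3×3 submatrix is [2 5 3; -2 2 2; 2 6 1].
Its determinant is -38.
The cofactor carries sign (−1)^(4+3) = −1, so C_{4,3} = −(-38) = 38.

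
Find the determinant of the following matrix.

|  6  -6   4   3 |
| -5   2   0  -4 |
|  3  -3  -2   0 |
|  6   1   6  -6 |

Expand along row 2 (it has 1 zero):
  − (-5) · M_21   where M_21 = det([-6 4 3; -3 -2 0; 1 6 -6]) = -192
  + (2) · M_22   where M_22 = det([6 4 3; 3 -2 0; 6 6 -6]) = 234
  + (-4) · M_24   where M_24 = det([6 -6 4; 3 -3 -2; 6 1 6]) = 168
det = (-1)·(-5)·(-192) + (+1)·(2)·(234) + (+1)·(-4)·(168) = -1164

-1164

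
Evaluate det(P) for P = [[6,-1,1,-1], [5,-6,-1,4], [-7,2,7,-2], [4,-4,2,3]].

Expand along row 1:
  + (6) · M_11   where M_11 = det([-6 -1 4; 2 7 -2; -4 2 3]) = -24
  − (-1) · M_12   where M_12 = det([5 -1 4; -7 7 -2; 4 2 3]) = -56
  + (1) · M_13   where M_13 = det([5 -6 4; -7 2 -2; 4 -4 3]) = -8
  − (-1) · M_14   where M_14 = det([5 -6 -1; -7 2 7; 4 -4 2]) = -112
det = (+1)·(6)·(-24) + (-1)·(-1)·(-56) + (+1)·(1)·(-8) + (-1)·(-1)·(-112) = -320

|P| = -320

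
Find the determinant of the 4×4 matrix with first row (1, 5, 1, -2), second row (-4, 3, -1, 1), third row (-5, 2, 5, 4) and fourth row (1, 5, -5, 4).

Expand along row 1:
  + (1) · M_11   where M_11 = det([3 -1 1; 2 5 4; 5 -5 4]) = 73
  − (5) · M_12   where M_12 = det([-4 -1 1; -5 5 4; 1 -5 4]) = -164
  + (1) · M_13   where M_13 = det([-4 3 1; -5 2 4; 1 5 4]) = 93
  − (-2) · M_14   where M_14 = det([-4 3 -1; -5 2 5; 1 5 -5]) = 107
det = (+1)·(1)·(73) + (-1)·(5)·(-164) + (+1)·(1)·(93) + (-1)·(-2)·(107) = 1200

1200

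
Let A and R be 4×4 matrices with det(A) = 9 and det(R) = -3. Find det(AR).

det(AR) = det(A)·det(R) = (9)·(-3) = -27

|AR| = -27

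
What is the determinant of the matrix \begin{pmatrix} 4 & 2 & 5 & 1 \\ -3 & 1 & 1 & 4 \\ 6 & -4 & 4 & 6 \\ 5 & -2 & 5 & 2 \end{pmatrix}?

-388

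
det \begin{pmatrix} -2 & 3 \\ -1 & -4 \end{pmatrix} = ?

11

det = (-2)·(-4) − 3·(-1) = 8 − (-3) = 11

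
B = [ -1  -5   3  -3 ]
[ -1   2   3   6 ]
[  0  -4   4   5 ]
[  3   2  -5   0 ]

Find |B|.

68

Expand along row 3 (it has 1 zero):
  − (-4) · M_32   where M_32 = det([-1 3 -3; -1 3 6; 3 -5 0]) = 36
  + (4) · M_33   where M_33 = det([-1 -5 -3; -1 2 6; 3 2 0]) = -54
  − (5) · M_34   where M_34 = det([-1 -5 3; -1 2 3; 3 2 -5]) = -28
det = (-1)·(-4)·(36) + (+1)·(4)·(-54) + (-1)·(5)·(-28) = 68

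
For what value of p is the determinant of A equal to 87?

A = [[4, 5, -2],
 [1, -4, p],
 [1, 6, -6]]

1

Expanding along the column containing p, det(A) is linear in p: det(A) = (-19)·p + (106).
Set (-19)·p + (106) = 87  ⇒  (-19)·p = -19  ⇒  p = 1.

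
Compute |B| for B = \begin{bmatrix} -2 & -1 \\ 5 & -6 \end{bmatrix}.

17

det(B) = (-2)·(-6) − (-1)·5 = 12 − (-5) = 17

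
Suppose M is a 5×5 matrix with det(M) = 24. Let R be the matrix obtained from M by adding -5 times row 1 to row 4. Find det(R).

Adding a multiple of one row to another leaves the determinant unchanged.
det(R) = (1)·(24) = 24

|R| = 24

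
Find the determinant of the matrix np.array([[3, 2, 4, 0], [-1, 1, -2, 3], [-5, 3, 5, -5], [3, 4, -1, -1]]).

-671

Expand along row 1 (it has 1 zero):
  + (3) · M_11   where M_11 = det([1 -2 3; 3 5 -5; 4 -1 -1]) = -45
  − (2) · M_12   where M_12 = det([-1 -2 3; -5 5 -5; 3 -1 -1]) = 20
  + (4) · M_13   where M_13 = det([-1 1 3; -5 3 -5; 3 4 -1]) = -124
det = (+1)·(3)·(-45) + (-1)·(2)·(20) + (+1)·(4)·(-124) = -671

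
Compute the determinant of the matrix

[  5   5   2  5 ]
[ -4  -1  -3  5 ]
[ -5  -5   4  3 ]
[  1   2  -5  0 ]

Expand along row 4 (it has 1 zero):
  − (1) · M_41   where M_41 = det([5 2 5; -1 -3 5; -5 4 3]) = -284
  + (2) · M_42   where M_42 = det([5 2 5; -4 -3 5; -5 4 3]) = -326
  − (-5) · M_43   where M_43 = det([5 5 5; -4 -1 5; -5 -5 3]) = 120
det = (-1)·(1)·(-284) + (+1)·(2)·(-326) + (-1)·(-5)·(120) = 232

The determinant is 232.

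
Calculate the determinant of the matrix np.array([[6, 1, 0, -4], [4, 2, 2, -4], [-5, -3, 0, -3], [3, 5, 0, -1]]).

The determinant is -316.

Expand along column 3 (it has 3 zeros):
  − (2) · M_23   where M_23 = det([6 1 -4; -5 -3 -3; 3 5 -1]) = 158
det = (-1)·(2)·(158) = -316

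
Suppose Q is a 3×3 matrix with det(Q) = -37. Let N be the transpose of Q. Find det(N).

det(Qᵀ) = det(Q).
det(N) = (1)·(-37) = -37

-37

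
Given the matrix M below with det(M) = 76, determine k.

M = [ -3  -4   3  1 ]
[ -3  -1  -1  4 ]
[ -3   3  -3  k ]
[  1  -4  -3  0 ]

5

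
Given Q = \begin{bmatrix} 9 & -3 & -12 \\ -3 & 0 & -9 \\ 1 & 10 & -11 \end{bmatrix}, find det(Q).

Expand along column 2:
  − (-3) · |-3 -9; 1 -11| = −(-3)·(33 − (-9)) = 126
  − 10 · |9 -12; -3 -9| = −10·(-81 − 36) = 1170
Sum: (126) + (1170) = 1296

det(Q) = 1296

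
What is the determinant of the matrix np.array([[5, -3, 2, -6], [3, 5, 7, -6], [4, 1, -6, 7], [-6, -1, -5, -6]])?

4707

Expand along row 1:
  + (5) · M_11   where M_11 = det([5 7 -6; 1 -6 7; -1 -5 -6]) = 414
  − (-3) · M_12   where M_12 = det([3 7 -6; 4 -6 7; -6 -5 -6]) = 423
  + (2) · M_13   where M_13 = det([3 5 -6; 4 1 7; -6 -1 -6]) = -99
  − (-6) · M_14   where M_14 = det([3 5 7; 4 1 -6; -6 -1 -5]) = 261
det = (+1)·(5)·(414) + (-1)·(-3)·(423) + (+1)·(2)·(-99) + (-1)·(-6)·(261) = 4707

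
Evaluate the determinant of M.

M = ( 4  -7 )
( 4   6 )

det(M) = 52

det(M) = 4·6 − (-7)·4 = 24 − (-28) = 52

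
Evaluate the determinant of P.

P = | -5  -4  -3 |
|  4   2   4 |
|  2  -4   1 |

Expand along column 1:
  + (-5) · |2 4; -4 1| = (-5)·(2 − (-16)) = -90
  − 4 · |-4 -3; -4 1| = −4·(-4 − 12) = 64
  + 2 · |-4 -3; 2 4| = 2·(-16 − (-6)) = -20
Sum: (-90) + (64) + (-20) = -46

|P| = -46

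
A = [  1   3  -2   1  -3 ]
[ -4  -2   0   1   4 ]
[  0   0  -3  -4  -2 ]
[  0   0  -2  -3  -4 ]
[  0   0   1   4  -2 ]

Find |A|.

A is block upper-triangular with a 2×2 block and a 3×3 block on the diagonal, so its determinant equals the product of the determinants of the diagonal blocks.
det of the 2×2 block = 10
det of the 3×3 block = -24
det = (10)·(-24) = -240

The determinant is -240.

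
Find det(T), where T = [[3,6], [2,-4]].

|T| = -24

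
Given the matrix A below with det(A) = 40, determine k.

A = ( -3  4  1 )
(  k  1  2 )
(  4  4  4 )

k = 0

Expanding along the row containing k, det(A) is linear in k: det(A) = (-12)·k + (40).
Set (-12)·k + (40) = 40  ⇒  (-12)·k = 0  ⇒  k = 0.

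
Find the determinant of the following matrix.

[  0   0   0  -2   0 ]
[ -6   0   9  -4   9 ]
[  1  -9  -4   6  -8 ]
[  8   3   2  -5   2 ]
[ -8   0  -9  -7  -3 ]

5508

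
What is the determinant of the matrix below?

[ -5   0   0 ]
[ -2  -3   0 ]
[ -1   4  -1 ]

The matrix is lower triangular, so the determinant is the product of the diagonal entries:
det = (-5) · (-3) · (-1) = -15

-15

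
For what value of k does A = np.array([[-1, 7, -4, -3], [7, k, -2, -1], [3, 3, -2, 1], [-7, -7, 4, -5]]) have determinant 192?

Expanding along the column containing k, det(A) is linear in k: det(A) = (-32)·k + (0).
Set (-32)·k + (0) = 192  ⇒  (-32)·k = 192  ⇒  k = -6.

k = -6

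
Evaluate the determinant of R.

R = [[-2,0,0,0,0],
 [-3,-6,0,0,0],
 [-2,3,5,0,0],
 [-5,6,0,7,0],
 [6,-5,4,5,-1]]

R is lower triangular, so det(R) is the product of the diagonal entries:
det = (-2) · (-6) · (5) · (7) · (-1) = -420

|R| = -420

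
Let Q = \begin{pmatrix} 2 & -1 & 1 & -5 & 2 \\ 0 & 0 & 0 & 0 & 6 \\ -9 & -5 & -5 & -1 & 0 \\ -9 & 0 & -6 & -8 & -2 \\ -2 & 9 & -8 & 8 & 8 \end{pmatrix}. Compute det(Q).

Expand along row 2 (it has 4 zeros):
  − (6) · M_25   where M_25 = det([2 -1 1 -5; -9 -5 -5 -1; -9 0 -6 -8; -2 9 -8 8]) = 2328
det = (-1)·(6)·(2328) = -13968

-13968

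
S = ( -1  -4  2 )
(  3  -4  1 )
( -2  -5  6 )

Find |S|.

Expand along row 1:
  + (-1) · |-4 1; -5 6| = (-1)·(-24 − (-5)) = 19
  − (-4) · |3 1; -2 6| = −(-4)·(18 − (-2)) = 80
  + 2 · |3 -4; -2 -5| = 2·(-15 − 8) = -46
Sum: (19) + (80) + (-46) = 53

53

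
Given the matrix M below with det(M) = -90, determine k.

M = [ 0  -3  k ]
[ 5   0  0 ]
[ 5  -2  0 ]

Expanding along the row containing k, det(M) is linear in k: det(M) = (-10)·k + (0).
Set (-10)·k + (0) = -90  ⇒  (-10)·k = -90  ⇒  k = 9.

k = 9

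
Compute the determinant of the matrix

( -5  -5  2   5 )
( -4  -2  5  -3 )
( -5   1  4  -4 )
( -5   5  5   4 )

Expand along row 1:
  + (-5) · M_11   where M_11 = det([-2 5 -3; 1 4 -4; 5 5 4]) = -147
  − (-5) · M_12   where M_12 = det([-4 5 -3; -5 4 -4; -5 5 4]) = 71
  + (2) · M_13   where M_13 = det([-4 -2 -3; -5 1 -4; -5 5 4]) = -116
  − (5) · M_14   where M_14 = det([-4 -2 5; -5 1 4; -5 5 5]) = -50
det = (+1)·(-5)·(-147) + (-1)·(-5)·(71) + (+1)·(2)·(-116) + (-1)·(5)·(-50) = 1108

1108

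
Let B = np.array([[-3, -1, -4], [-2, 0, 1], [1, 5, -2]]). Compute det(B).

Expand along column 2:
  − (-1) · |-2 1; 1 -2| = −(-1)·(4 − 1) = 3
  − 5 · |-3 -4; -2 1| = −5·(-3 − 8) = 55
Sum: (3) + (55) = 58

|B| = 58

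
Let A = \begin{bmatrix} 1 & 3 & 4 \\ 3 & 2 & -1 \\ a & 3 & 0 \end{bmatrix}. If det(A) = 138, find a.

-9

Expanding along the row containing a, det(A) is linear in a: det(A) = (-11)·a + (39).
Set (-11)·a + (39) = 138  ⇒  (-11)·a = 99  ⇒  a = -9.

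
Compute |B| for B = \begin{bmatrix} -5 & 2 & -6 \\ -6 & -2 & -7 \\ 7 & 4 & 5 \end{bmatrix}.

Expand along row 1:
  + (-5) · |-2 -7; 4 5| = (-5)·(-10 − (-28)) = -90
  − 2 · |-6 -7; 7 5| = −2·(-30 − (-49)) = -38
  + (-6) · |-6 -2; 7 4| = (-6)·(-24 − (-14)) = 60
Sum: (-90) + (-38) + (60) = -68

-68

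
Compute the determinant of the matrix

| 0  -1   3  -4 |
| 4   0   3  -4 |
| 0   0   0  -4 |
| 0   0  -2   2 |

The matrix is block upper-triangular with a 2×2 block and a 2×2 block on the diagonal, so its determinant equals the product of the determinants of the diagonal blocks.
det of the 2×2 block = 4
det of the 2×2 block = -8
det = (4)·(-8) = -32

-32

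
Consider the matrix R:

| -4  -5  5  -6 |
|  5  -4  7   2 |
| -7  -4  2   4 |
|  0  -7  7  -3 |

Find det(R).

det(R) = 985

Expand along row 4 (it has 1 zero):
  + (-7) · M_42   where M_42 = det([-4 5 -6; 5 7 2; -7 2 4]) = -620
  − (7) · M_43   where M_43 = det([-4 -5 -6; 5 -4 2; -7 -4 4]) = 490
  + (-3) · M_44   where M_44 = det([-4 -5 5; 5 -4 7; -7 -4 2]) = -25
det = (+1)·(-7)·(-620) + (-1)·(7)·(490) + (+1)·(-3)·(-25) = 985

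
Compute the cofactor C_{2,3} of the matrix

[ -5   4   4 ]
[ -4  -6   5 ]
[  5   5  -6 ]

Delete row 2 and column 3; the remaining 2×2 submatrix is [-5 4; 5 5].
Its determinant is (-5)·5 − 4·5 = -45.
The cofactor carries sign (−1)^(2+3) = −1, so C_{2,3} = −(-45) = 45.

45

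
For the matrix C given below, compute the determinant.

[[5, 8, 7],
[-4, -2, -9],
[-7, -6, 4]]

The determinant is 392.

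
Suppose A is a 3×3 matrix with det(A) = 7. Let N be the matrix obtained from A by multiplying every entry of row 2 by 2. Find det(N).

14

Scaling one row by 2 multiplies the determinant by 2.
det(N) = (2)·(7) = 14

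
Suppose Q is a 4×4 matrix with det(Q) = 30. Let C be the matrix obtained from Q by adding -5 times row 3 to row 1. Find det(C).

det(C) = 30

Adding a multiple of one row to another leaves the determinant unchanged.
det(C) = (1)·(30) = 30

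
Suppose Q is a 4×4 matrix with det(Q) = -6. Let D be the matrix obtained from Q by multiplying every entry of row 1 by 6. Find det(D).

det(D) = -36

Scaling one row by 6 multiplies the determinant by 6.
det(D) = (6)·(-6) = -36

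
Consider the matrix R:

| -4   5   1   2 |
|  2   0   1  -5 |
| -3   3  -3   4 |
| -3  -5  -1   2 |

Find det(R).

-400

Expand along row 2 (it has 1 zero):
  − (2) · M_21   where M_21 = det([5 1 2; 3 -3 4; -5 -1 2]) = -72
  − (1) · M_23   where M_23 = det([-4 5 2; -3 3 4; -3 -5 2]) = -86
  + (-5) · M_24   where M_24 = det([-4 5 1; -3 3 -3; -3 -5 -1]) = 126
det = (-1)·(2)·(-72) + (-1)·(1)·(-86) + (+1)·(-5)·(126) = -400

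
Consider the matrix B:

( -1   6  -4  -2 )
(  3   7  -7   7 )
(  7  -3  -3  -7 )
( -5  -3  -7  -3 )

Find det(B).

Expand along row 1:
  + (-1) · M_11   where M_11 = det([7 -7 7; -3 -3 -7; -3 -7 -3]) = -280
  − (6) · M_12   where M_12 = det([3 -7 7; 7 -3 -7; -5 -7 -3]) = -960
  + (-4) · M_13   where M_13 = det([3 7 7; 7 -3 -7; -5 -3 -3]) = 104
  − (-2) · M_14   where M_14 = det([3 7 -7; 7 -3 -3; -5 -3 -7]) = 736
det = (+1)·(-1)·(-280) + (-1)·(6)·(-960) + (+1)·(-4)·(104) + (-1)·(-2)·(736) = 7096

7096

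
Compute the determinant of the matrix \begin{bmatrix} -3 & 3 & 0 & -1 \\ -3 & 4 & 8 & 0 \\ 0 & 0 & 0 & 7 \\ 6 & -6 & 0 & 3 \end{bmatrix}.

0

Expand along row 3 (it has 3 zeros):
  − (7) · M_34   where M_34 = det([-3 3 0; -3 4 8; 6 -6 0]) = 0
det = (-1)·(7)·(0) = 0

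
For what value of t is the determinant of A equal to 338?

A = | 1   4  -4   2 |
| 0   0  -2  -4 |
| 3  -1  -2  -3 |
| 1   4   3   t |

3

Expanding along the column containing t, det(A) is linear in t: det(A) = (-26)·t + (416).
Set (-26)·t + (416) = 338  ⇒  (-26)·t = -78  ⇒  t = 3.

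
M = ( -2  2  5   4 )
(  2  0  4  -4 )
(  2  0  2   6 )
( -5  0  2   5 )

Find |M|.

Expand along column 2 (it has 3 zeros):
  − (2) · M_12   where M_12 = det([2 4 -4; 2 2 6; -5 2 5]) = -220
det = (-1)·(2)·(-220) = 440

440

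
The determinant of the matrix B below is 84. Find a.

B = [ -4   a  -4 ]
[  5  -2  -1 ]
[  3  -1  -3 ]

9

Expanding along the row containing a, det(B) is linear in a: det(B) = (12)·a + (-24).
Set (12)·a + (-24) = 84  ⇒  (12)·a = 108  ⇒  a = 9.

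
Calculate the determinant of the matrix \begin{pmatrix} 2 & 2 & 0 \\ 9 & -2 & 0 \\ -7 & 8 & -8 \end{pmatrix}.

The determinant is 176.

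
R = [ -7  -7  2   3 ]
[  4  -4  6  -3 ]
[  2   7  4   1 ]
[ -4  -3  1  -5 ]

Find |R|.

-3523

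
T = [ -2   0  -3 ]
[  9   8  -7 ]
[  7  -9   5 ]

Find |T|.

Expand along row 1:
  + (-2) · |8 -7; -9 5| = (-2)·(40 − 63) = 46
  + (-3) · |9 8; 7 -9| = (-3)·(-81 − 56) = 411
Sum: (46) + (411) = 457

457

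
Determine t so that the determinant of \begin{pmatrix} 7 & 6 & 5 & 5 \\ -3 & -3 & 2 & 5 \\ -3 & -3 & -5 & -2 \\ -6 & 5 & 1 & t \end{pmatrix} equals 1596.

Expanding along the column containing t, det(M) is linear in t: det(M) = (21)·t + (1470).
Set (21)·t + (1470) = 1596  ⇒  (21)·t = 126  ⇒  t = 6.

t = 6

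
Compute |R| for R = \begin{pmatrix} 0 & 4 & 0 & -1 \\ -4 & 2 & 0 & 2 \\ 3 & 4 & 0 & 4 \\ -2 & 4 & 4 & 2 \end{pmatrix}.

-440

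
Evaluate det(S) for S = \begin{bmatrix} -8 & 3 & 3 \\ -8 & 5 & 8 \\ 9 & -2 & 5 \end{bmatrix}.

-79

Expand along row 1:
  + (-8) · |5 8; -2 5| = (-8)·(25 − (-16)) = -328
  − 3 · |-8 8; 9 5| = −3·(-40 − 72) = 336
  + 3 · |-8 5; 9 -2| = 3·(16 − 45) = -87
Sum: (-328) + (336) + (-87) = -79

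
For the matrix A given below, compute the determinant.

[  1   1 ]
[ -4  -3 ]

1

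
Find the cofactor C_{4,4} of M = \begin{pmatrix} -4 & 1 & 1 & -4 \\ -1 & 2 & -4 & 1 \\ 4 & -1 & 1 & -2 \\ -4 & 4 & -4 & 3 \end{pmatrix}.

Delete row 4 and column 4; the remaining 3×3 submatrix is [-4 1 1; -1 2 -4; 4 -1 1].
Its determinant is -14.
The cofactor carries sign (−1)^(4+4) = +1, so C_{4,4} = +(-14) = -14.

-14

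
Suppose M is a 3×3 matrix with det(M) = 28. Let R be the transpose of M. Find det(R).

det(Mᵀ) = det(M).
det(R) = (1)·(28) = 28

28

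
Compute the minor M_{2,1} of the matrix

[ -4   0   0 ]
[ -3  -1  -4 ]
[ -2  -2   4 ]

The minor is 0.

Delete row 2 and column 1; the remaining 2×2 submatrix is [0 0; -2 4].
Its determinant is 0·4 − 0·(-2) = 0.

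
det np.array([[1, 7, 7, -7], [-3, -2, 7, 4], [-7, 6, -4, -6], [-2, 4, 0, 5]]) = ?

-6245

Expand along row 4 (it has 1 zero):
  − (-2) · M_41   where M_41 = det([7 7 -7; -2 7 4; 6 -4 -6]) = 140
  + (4) · M_42   where M_42 = det([1 7 -7; -3 7 4; -7 -4 -6]) = -775
  + (5) · M_44   where M_44 = det([1 7 7; -3 -2 7; -7 6 -4]) = -685
det = (-1)·(-2)·(140) + (+1)·(4)·(-775) + (+1)·(5)·(-685) = -6245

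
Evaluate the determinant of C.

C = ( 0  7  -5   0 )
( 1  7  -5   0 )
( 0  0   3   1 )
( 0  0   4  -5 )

C is block upper-triangular with a 2×2 block and a 2×2 block on the diagonal, so its determinant equals the product of the determinants of the diagonal blocks.
det of the 2×2 block = -7
det of the 2×2 block = -19
det = (-7)·(-19) = 133

133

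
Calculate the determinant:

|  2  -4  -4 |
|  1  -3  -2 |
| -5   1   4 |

12

Expand along row 1:
  + 2 · |-3 -2; 1 4| = 2·(-12 − (-2)) = -20
  − (-4) · |1 -2; -5 4| = −(-4)·(4 − 10) = -24
  + (-4) · |1 -3; -5 1| = (-4)·(1 − 15) = 56
Sum: (-20) + (-24) + (56) = 12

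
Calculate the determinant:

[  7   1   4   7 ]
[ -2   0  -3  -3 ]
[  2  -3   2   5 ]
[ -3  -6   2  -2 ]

Expand along row 2 (it has 1 zero):
  − (-2) · M_21   where M_21 = det([1 4 7; -3 2 5; -6 2 -2]) = -116
  − (-3) · M_23   where M_23 = det([7 1 7; 2 -3 5; -3 -6 -2]) = 94
  + (-3) · M_24   where M_24 = det([7 1 4; 2 -3 2; -3 -6 2]) = -52
det = (-1)·(-2)·(-116) + (-1)·(-3)·(94) + (+1)·(-3)·(-52) = 206

The determinant is 206.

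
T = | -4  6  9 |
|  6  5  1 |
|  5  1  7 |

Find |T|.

The determinant is -529.

Expand along column 1:
  + (-4) · |5 1; 1 7| = (-4)·(35 − 1) = -136
  − 6 · |6 9; 1 7| = −6·(42 − 9) = -198
  + 5 · |6 9; 5 1| = 5·(6 − 45) = -195
Sum: (-136) + (-198) + (-195) = -529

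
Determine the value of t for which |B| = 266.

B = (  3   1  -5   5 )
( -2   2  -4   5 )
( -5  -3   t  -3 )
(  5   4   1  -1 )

t = 1

Expanding along the column containing t, det(B) is linear in t: det(B) = (-133)·t + (399).
Set (-133)·t + (399) = 266  ⇒  (-133)·t = -133  ⇒  t = 1.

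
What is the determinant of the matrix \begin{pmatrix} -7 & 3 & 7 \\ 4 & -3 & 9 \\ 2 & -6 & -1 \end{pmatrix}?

-459

Expand along row 1:
  + (-7) · |-3 9; -6 -1| = (-7)·(3 − (-54)) = -399
  − 3 · |4 9; 2 -1| = −3·(-4 − 18) = 66
  + 7 · |4 -3; 2 -6| = 7·(-24 − (-6)) = -126
Sum: (-399) + (66) + (-126) = -459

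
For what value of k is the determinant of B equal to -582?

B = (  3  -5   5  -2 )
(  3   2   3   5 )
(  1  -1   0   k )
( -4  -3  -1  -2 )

k = 7

Expanding along the row containing k, det(B) is linear in k: det(B) = (-61)·k + (-155).
Set (-61)·k + (-155) = -582  ⇒  (-61)·k = -427  ⇒  k = 7.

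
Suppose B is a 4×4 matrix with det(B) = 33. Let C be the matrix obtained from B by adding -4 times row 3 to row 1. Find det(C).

Adding a multiple of one row to another leaves the determinant unchanged.
det(C) = (1)·(33) = 33

|C| = 33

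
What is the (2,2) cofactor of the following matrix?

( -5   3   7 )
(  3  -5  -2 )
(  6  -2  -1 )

Delete row 2 and column 2; the remaining 2×2 submatrix is [-5 7; 6 -1].
Its determinant is (-5)·(-1) − 7·6 = -37.
The cofactor carries sign (−1)^(2+2) = +1, so C_{2,2} = +(-37) = -37.

The cofactor is -37.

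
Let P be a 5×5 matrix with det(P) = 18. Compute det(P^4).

det(P^4) = (det P)^4 = (18)^4 = 104976

104976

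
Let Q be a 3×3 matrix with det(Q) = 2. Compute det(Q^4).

det(Q^4) = (det Q)^4 = (2)^4 = 16

The determinant is 16.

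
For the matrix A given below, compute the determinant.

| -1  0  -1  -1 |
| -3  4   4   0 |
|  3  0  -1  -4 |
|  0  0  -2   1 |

The determinant is 72.

Expand along column 2 (it has 3 zeros):
  + (4) · M_22   where M_22 = det([-1 -1 -1; 3 -1 -4; 0 -2 1]) = 18
det = (+1)·(4)·(18) = 72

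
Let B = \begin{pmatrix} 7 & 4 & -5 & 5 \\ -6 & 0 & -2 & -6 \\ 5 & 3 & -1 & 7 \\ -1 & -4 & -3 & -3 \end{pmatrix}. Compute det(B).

|B| = 568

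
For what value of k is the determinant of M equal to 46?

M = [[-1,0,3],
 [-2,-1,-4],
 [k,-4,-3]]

k = 3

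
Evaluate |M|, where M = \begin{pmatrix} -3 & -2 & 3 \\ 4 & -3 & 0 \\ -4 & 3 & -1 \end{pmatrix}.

Expand along row 2:
  − 4 · |-2 3; 3 -1| = −4·(2 − 9) = 28
  + (-3) · |-3 3; -4 -1| = (-3)·(3 − (-12)) = -45
Sum: (28) + (-45) = -17

-17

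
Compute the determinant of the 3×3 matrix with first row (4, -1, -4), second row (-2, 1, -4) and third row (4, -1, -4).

0

Expand along column 1:
  + 4 · |1 -4; -1 -4| = 4·(-4 − 4) = -32
  − (-2) · |-1 -4; -1 -4| = −(-2)·(4 − 4) = 0
  + 4 · |-1 -4; 1 -4| = 4·(4 − (-4)) = 32
Sum: (-32) + (0) + (32) = 0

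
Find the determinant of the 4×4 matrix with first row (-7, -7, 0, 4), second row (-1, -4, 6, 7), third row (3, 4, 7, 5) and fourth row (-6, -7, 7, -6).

Expand along row 1 (it has 1 zero):
  + (-7) · M_11   where M_11 = det([-4 6 7; 4 7 5; -7 7 -6]) = 781
  − (-7) · M_12   where M_12 = det([-1 6 7; 3 7 5; -6 7 -6]) = 446
  − (4) · M_14   where M_14 = det([-1 -4 6; 3 4 7; -6 -7 7]) = 193
det = (+1)·(-7)·(781) + (-1)·(-7)·(446) + (-1)·(4)·(193) = -3117

The determinant is -3117.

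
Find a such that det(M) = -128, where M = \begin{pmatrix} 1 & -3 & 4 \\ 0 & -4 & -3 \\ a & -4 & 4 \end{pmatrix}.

-4

Expanding along the column containing a, det(M) is linear in a: det(M) = (25)·a + (-28).
Set (25)·a + (-28) = -128  ⇒  (25)·a = -100  ⇒  a = -4.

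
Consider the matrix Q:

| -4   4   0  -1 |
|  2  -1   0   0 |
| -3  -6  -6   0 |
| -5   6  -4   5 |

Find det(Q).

222

Expand along row 2 (it has 2 zeros):
  − (2) · M_21   where M_21 = det([4 0 -1; -6 -6 0; 6 -4 5]) = -180
  + (-1) · M_22   where M_22 = det([-4 0 -1; -3 -6 0; -5 -4 5]) = 138
det = (-1)·(2)·(-180) + (+1)·(-1)·(138) = 222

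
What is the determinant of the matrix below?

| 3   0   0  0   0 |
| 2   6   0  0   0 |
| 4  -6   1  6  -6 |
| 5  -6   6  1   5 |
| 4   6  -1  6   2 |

-6336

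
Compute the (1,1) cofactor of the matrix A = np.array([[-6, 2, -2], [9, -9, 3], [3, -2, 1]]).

Delete row 1 and column 1; the remaining 2×2 submatrix is [-9 3; -2 1].
Its determinant is (-9)·1 − 3·(-2) = -3.
The cofactor carries sign (−1)^(1+1) = +1, so C_{1,1} = +(-3) = -3.

The cofactor is -3.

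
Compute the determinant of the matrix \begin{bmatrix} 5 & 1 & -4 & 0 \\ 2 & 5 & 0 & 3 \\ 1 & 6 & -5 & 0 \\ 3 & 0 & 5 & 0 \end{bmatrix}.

606

Expand along column 4 (it has 3 zeros):
  + (3) · M_24   where M_24 = det([5 1 -4; 1 6 -5; 3 0 5]) = 202
det = (+1)·(3)·(202) = 606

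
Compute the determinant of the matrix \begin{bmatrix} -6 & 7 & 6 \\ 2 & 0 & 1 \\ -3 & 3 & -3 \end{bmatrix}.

75

Expand along row 2:
  − 2 · |7 6; 3 -3| = −2·(-21 − 18) = 78
  − 1 · |-6 7; -3 3| = −1·(-18 − (-21)) = -3
Sum: (78) + (-3) = 75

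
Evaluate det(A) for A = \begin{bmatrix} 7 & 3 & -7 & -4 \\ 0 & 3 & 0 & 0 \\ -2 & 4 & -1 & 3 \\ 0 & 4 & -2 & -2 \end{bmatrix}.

det(A) = 204

Expand along row 2 (it has 3 zeros):
  + (3) · M_22   where M_22 = det([7 -7 -4; -2 -1 3; 0 -2 -2]) = 68
det = (+1)·(3)·(68) = 204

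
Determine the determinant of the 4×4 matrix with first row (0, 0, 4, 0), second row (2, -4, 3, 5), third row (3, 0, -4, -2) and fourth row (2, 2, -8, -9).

Expand along row 1 (it has 3 zeros):
  + (4) · M_13   where M_13 = det([2 -4 5; 3 0 -2; 2 2 -9]) = -54
det = (+1)·(4)·(-54) = -216

The determinant is -216.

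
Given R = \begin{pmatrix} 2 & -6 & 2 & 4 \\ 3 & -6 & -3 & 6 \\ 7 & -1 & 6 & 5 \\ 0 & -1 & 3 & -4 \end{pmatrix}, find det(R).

Expand along row 4 (it has 1 zero):
  + (-1) · M_42   where M_42 = det([2 2 4; 3 -3 6; 7 6 5]) = 108
  − (3) · M_43   where M_43 = det([2 -6 4; 3 -6 6; 7 -1 5]) = -54
  + (-4) · M_44   where M_44 = det([2 -6 2; 3 -6 -3; 7 -1 6]) = 234
det = (+1)·(-1)·(108) + (-1)·(3)·(-54) + (+1)·(-4)·(234) = -882

det(R) = -882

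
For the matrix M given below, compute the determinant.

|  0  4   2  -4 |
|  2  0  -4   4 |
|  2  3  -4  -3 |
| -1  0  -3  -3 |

det(M) = 148

Expand along column 2 (it has 2 zeros):
  − (4) · M_12   where M_12 = det([2 -4 4; 2 -4 -3; -1 -3 -3]) = -70
  − (3) · M_32   where M_32 = det([0 2 -4; 2 -4 4; -1 -3 -3]) = 44
det = (-1)·(4)·(-70) + (-1)·(3)·(44) = 148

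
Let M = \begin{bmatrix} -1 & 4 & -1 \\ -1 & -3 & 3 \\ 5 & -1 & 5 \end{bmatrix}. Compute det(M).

Expand along column 1:
  + (-1) · |-3 3; -1 5| = (-1)·(-15 − (-3)) = 12
  − (-1) · |4 -1; -1 5| = −(-1)·(20 − 1) = 19
  + 5 · |4 -1; -3 3| = 5·(12 − 3) = 45
Sum: (12) + (19) + (45) = 76

The determinant is 76.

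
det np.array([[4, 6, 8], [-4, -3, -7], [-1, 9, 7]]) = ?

66

Expand along row 1:
  + 4 · |-3 -7; 9 7| = 4·(-21 − (-63)) = 168
  − 6 · |-4 -7; -1 7| = −6·(-28 − 7) = 210
  + 8 · |-4 -3; -1 9| = 8·(-36 − 3) = -312
Sum: (168) + (210) + (-312) = 66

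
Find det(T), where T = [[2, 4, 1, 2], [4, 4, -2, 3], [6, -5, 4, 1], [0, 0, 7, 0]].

det(T) = -42

Expand along row 4 (it has 3 zeros):
  − (7) · M_43   where M_43 = det([2 4 2; 4 4 3; 6 -5 1]) = 6
det = (-1)·(7)·(6) = -42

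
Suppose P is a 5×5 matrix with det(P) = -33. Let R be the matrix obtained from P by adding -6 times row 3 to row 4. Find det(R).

|R| = -33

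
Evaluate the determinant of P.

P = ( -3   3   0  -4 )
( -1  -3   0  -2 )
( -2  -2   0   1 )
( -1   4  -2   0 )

104

Expand along column 3 (it has 3 zeros):
  − (-2) · M_43   where M_43 = det([-3 3 -4; -1 -3 -2; -2 -2 1]) = 52
det = (-1)·(-2)·(52) = 104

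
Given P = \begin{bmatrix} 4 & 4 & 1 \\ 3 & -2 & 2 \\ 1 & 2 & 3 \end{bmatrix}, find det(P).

det(P) = -60

Expand along row 1:
  + 4 · |-2 2; 2 3| = 4·(-6 − 4) = -40
  − 4 · |3 2; 1 3| = −4·(9 − 2) = -28
  + 1 · |3 -2; 1 2| = 1·(6 − (-2)) = 8
Sum: (-40) + (-28) + (8) = -60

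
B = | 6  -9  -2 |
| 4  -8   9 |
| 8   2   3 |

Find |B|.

Expand along column 1:
  + 6 · |-8 9; 2 3| = 6·(-24 − 18) = -252
  − 4 · |-9 -2; 2 3| = −4·(-27 − (-4)) = 92
  + 8 · |-9 -2; -8 9| = 8·(-81 − 16) = -776
Sum: (-252) + (92) + (-776) = -936

-936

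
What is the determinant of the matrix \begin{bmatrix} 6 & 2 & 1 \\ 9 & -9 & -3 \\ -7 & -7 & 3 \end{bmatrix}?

-426

Expand along row 1:
  + 6 · |-9 -3; -7 3| = 6·(-27 − 21) = -288
  − 2 · |9 -3; -7 3| = −2·(27 − 21) = -12
  + 1 · |9 -9; -7 -7| = 1·(-63 − 63) = -126
Sum: (-288) + (-12) + (-126) = -426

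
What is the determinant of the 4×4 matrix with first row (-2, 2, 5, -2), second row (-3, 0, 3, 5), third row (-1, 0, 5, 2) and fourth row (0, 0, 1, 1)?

22

Expand along column 2 (it has 3 zeros):
  − (2) · M_12   where M_12 = det([-3 3 5; -1 5 2; 0 1 1]) = -11
det = (-1)·(2)·(-11) = 22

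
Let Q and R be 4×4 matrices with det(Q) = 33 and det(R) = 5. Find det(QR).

165

det(QR) = det(Q)·det(R) = (33)·(5) = 165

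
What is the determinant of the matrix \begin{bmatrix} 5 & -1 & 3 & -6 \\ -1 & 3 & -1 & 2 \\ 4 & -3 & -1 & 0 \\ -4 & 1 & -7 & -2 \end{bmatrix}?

Expand along row 3 (it has 1 zero):
  + (4) · M_31   where M_31 = det([-1 3 -6; 3 -1 2; 1 -7 -2]) = 128
  − (-3) · M_32   where M_32 = det([5 3 -6; -1 -1 2; -4 -7 -2]) = 32
  + (-1) · M_33   where M_33 = det([5 -1 -6; -1 3 2; -4 1 -2]) = -96
det = (+1)·(4)·(128) + (-1)·(-3)·(32) + (+1)·(-1)·(-96) = 704

704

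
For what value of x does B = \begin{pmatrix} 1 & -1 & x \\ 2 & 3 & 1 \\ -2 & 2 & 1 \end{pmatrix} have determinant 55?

Expanding along the row containing x, det(B) is linear in x: det(B) = (10)·x + (5).
Set (10)·x + (5) = 55  ⇒  (10)·x = 50  ⇒  x = 5.

x = 5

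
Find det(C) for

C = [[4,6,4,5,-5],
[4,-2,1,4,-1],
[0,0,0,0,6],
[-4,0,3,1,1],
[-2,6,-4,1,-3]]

Expand along row 3 (it has 4 zeros):
  + (6) · M_35   where M_35 = det([4 6 4 5; 4 -2 1 4; -4 0 3 1; -2 6 -4 1]) = -1264
det = (+1)·(6)·(-1264) = -7584

det(C) = -7584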